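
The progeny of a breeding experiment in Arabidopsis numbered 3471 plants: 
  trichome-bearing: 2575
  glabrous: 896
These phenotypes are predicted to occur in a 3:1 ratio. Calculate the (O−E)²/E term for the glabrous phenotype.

0.920

Total ratio parts = 4. Expected numbers out of 3471:
  trichome-bearing: 3471 × 3/4 = 2603.25
  glabrous: 3471 × 1/4 = 867.75
Contribution of glabrous: (896 − 867.75)² / 867.75 = 0.9197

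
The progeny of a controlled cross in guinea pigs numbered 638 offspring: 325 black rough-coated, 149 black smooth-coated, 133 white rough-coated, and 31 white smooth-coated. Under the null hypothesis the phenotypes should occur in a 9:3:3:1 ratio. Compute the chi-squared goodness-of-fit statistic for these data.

13.882

Under the 9:3:3:1 hypothesis (Σ ratio = 16, N = 638):
  black rough-coated: 638 × 9/16 = 358.875
  black smooth-coated: 638 × 3/16 = 119.625
  white rough-coated: 638 × 3/16 = 119.625
  white smooth-coated: 638 × 1/16 = 39.875
χ² = Σ (O − E)² / E
  black rough-coated: (325 − 358.875)² / 358.875 = 3.1975
  black smooth-coated: (149 − 119.625)² / 119.625 = 7.2133
  white rough-coated: (133 − 119.625)² / 119.625 = 1.4954
  white smooth-coated: (31 − 39.875)² / 39.875 = 1.9753
χ² = 3.1975 + 7.2133 + 1.4954 + 1.9753 = 13.8815 ≈ 13.882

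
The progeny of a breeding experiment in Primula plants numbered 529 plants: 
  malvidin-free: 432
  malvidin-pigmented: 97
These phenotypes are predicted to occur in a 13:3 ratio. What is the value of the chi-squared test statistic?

Expected counts for N = 529 under a 13:3 ratio (total parts = 16):
  malvidin-free: 529 × 13/16 = 429.8125
  malvidin-pigmented: 529 × 3/16 = 99.1875
χ² = Σ (O − E)² / E
  malvidin-free: (432 − 429.8125)² / 429.8125 = 0.0111
  malvidin-pigmented: (97 − 99.1875)² / 99.1875 = 0.0482
χ² = 0.0111 + 0.0482 = 0.0593 ≈ 0.059

0.059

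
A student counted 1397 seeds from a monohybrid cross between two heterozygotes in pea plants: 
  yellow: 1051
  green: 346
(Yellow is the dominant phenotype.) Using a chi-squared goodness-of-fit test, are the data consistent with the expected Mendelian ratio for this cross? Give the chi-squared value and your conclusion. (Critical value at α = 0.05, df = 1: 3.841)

0.040; consistent

For a monohybrid cross between heterozygotes with complete dominance, the expected phenotypic ratio is 3:1.
Expected counts for N = 1397 under a 3:1 ratio (total parts = 4):
  yellow: 1397 × 3/4 = 1047.75
  green: 1397 × 1/4 = 349.25
χ² = Σ (O − E)² / E
  yellow: (1051 − 1047.75)² / 1047.75 = 0.0101
  green: (346 − 349.25)² / 349.25 = 0.0302
χ² = 0.0101 + 0.0302 = 0.0403 ≈ 0.040
Degrees of freedom = 2 − 1 = 1; critical value at α = 0.05 is 3.841.
Since 0.040 < 3.841, we fail to reject the null hypothesis — the data are consistent with the 3:1 ratio.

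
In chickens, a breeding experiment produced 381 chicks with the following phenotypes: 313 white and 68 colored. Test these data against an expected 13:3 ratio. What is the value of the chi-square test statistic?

0.204

The 13:3 ratio has 16 parts, so with N = 381 the expected counts are:
  white: 381 × 13/16 = 309.5625
  colored: 381 × 3/16 = 71.4375
χ² = Σ (O − E)² / E
  white: (313 − 309.5625)² / 309.5625 = 0.0382
  colored: (68 − 71.4375)² / 71.4375 = 0.1654
χ² = 0.0382 + 0.1654 = 0.2036 ≈ 0.204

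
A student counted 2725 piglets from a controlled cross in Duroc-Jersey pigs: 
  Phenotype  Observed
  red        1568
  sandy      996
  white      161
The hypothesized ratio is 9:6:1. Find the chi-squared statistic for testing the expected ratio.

1.972

Total ratio parts = 16. Expected numbers out of 2725:
  red: 2725 × 9/16 = 1532.8125
  sandy: 2725 × 6/16 = 1021.875
  white: 2725 × 1/16 = 170.3125
χ² = Σ (O − E)² / E
  red: (1568 − 1532.8125)² / 1532.8125 = 0.8078
  sandy: (996 − 1021.875)² / 1021.875 = 0.6552
  white: (161 − 170.3125)² / 170.3125 = 0.5092
χ² = 0.8078 + 0.6552 + 0.5092 = 1.9722 ≈ 1.972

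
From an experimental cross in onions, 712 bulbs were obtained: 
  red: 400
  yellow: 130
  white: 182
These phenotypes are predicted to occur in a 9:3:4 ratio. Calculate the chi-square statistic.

Expected counts for N = 712 under a 9:3:4 ratio (total parts = 16):
  red: 712 × 9/16 = 400.5
  yellow: 712 × 3/16 = 133.5
  white: 712 × 4/16 = 178
χ² = Σ (O − E)² / E
  red: (400 − 400.5)² / 400.5 = 0.0006
  yellow: (130 − 133.5)² / 133.5 = 0.0918
  white: (182 − 178)² / 178 = 0.0899
χ² = 0.0006 + 0.0918 + 0.0899 = 0.1823 ≈ 0.182

0.182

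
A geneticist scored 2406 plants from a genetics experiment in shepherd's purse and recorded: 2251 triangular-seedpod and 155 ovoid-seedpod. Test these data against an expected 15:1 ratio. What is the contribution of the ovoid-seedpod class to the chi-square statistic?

0.142

Expected counts for N = 2406 under a 15:1 ratio (total parts = 16):
  triangular-seedpod: 2406 × 15/16 = 2255.625
  ovoid-seedpod: 2406 × 1/16 = 150.375
Contribution of ovoid-seedpod: (155 − 150.375)² / 150.375 = 0.1422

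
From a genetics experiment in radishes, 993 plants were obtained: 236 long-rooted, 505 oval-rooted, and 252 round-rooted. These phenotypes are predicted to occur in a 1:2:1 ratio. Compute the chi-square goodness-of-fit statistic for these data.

0.807

Under the 1:2:1 hypothesis (Σ ratio = 4, N = 993):
  long-rooted: 993 × 1/4 = 248.25
  oval-rooted: 993 × 2/4 = 496.5
  round-rooted: 993 × 1/4 = 248.25
χ² = Σ (O − E)² / E
  long-rooted: (236 − 248.25)² / 248.25 = 0.6045
  oval-rooted: (505 − 496.5)² / 496.5 = 0.1455
  round-rooted: (252 − 248.25)² / 248.25 = 0.0566
χ² = 0.6045 + 0.1455 + 0.0566 = 0.8066 ≈ 0.807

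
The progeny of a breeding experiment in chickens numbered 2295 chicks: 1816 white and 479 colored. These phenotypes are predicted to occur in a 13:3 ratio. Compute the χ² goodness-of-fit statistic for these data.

6.780

Expected counts for N = 2295 under a 13:3 ratio (total parts = 16):
  white: 2295 × 13/16 = 1864.6875
  colored: 2295 × 3/16 = 430.3125
χ² = Σ (O − E)² / E
  white: (1816 − 1864.6875)² / 1864.6875 = 1.2712
  colored: (479 − 430.3125)² / 430.3125 = 5.5087
χ² = 1.2712 + 5.5087 = 6.7799 ≈ 6.780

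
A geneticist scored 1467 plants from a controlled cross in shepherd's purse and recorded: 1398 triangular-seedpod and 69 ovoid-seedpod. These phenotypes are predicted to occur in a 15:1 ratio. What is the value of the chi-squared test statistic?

Under the 15:1 hypothesis (Σ ratio = 16, N = 1467):
  triangular-seedpod: 1467 × 15/16 = 1375.3125
  ovoid-seedpod: 1467 × 1/16 = 91.6875
χ² = Σ (O − E)² / E
  triangular-seedpod: (1398 − 1375.3125)² / 1375.3125 = 0.3743
  ovoid-seedpod: (69 − 91.6875)² / 91.6875 = 5.6139
χ² = 0.3743 + 5.6139 = 5.9882 ≈ 5.988

5.988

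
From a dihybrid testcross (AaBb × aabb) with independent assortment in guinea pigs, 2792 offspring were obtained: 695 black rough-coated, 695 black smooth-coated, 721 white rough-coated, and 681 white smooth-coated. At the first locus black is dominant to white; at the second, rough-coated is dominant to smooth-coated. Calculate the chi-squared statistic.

A dihybrid testcross with independent assortment gives a 1:1:1:1 ratio.
The 1:1:1:1 ratio has 4 parts, so with N = 2792 the expected counts are:
  black rough-coated: 2792 × 1/4 = 698
  black smooth-coated: 2792 × 1/4 = 698
  white rough-coated: 2792 × 1/4 = 698
  white smooth-coated: 2792 × 1/4 = 698
χ² = Σ (O − E)² / E
  black rough-coated: (695 − 698)² / 698 = 0.0129
  black smooth-coated: (695 − 698)² / 698 = 0.0129
  white rough-coated: (721 − 698)² / 698 = 0.7579
  white smooth-coated: (681 − 698)² / 698 = 0.4140
χ² = 0.0129 + 0.0129 + 0.7579 + 0.4140 = 1.1977 ≈ 1.198

1.198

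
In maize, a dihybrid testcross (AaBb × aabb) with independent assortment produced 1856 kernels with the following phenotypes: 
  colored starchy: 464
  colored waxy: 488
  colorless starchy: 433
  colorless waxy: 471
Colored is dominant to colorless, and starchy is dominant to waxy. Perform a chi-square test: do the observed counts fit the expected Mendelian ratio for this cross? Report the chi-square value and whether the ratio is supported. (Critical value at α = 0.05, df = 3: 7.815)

3.418; consistent

A dihybrid testcross with independent assortment gives a 1:1:1:1 ratio.
Total ratio parts = 4. Expected numbers out of 1856:
  colored starchy: 1856 × 1/4 = 464
  colored waxy: 1856 × 1/4 = 464
  colorless starchy: 1856 × 1/4 = 464
  colorless waxy: 1856 × 1/4 = 464
χ² = Σ (O − E)² / E
  colored starchy: (464 − 464)² / 464 = 0.0000
  colored waxy: (488 − 464)² / 464 = 1.2414
  colorless starchy: (433 − 464)² / 464 = 2.0711
  colorless waxy: (471 − 464)² / 464 = 0.1056
χ² = 0.0000 + 1.2414 + 2.0711 + 0.1056 = 3.4181 ≈ 3.418
Degrees of freedom = 4 − 1 = 3; critical value at α = 0.05 is 7.815.
Since 3.418 < 7.815, we fail to reject the null hypothesis — the data are consistent with the 1:1:1:1 ratio.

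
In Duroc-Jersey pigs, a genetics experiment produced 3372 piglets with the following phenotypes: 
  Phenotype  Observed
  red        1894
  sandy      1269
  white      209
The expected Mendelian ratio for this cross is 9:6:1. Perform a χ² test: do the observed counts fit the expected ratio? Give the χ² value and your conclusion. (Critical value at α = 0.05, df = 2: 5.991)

The 9:6:1 ratio has 16 parts, so with N = 3372 the expected counts are:
  red: 3372 × 9/16 = 1896.75
  sandy: 3372 × 6/16 = 1264.5
  white: 3372 × 1/16 = 210.75
χ² = Σ (O − E)² / E
  red: (1894 − 1896.75)² / 1896.75 = 0.0040
  sandy: (1269 − 1264.5)² / 1264.5 = 0.0160
  white: (209 − 210.75)² / 210.75 = 0.0145
χ² = 0.0040 + 0.0160 + 0.0145 = 0.0345 ≈ 0.035
Degrees of freedom = 3 − 1 = 2; critical value at α = 0.05 is 5.991.
Since 0.035 < 5.991, we fail to reject the null hypothesis — the data are consistent with the 9:6:1 ratio.

0.035; consistent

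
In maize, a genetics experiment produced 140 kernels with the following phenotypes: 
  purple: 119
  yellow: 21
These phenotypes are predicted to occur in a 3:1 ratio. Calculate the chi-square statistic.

7.467

Total ratio parts = 4. Expected numbers out of 140:
  purple: 140 × 3/4 = 105
  yellow: 140 × 1/4 = 35
χ² = Σ (O − E)² / E
  purple: (119 − 105)² / 105 = 1.8667
  yellow: (21 − 35)² / 35 = 5.6000
χ² = 1.8667 + 5.6000 = 7.4667 ≈ 7.467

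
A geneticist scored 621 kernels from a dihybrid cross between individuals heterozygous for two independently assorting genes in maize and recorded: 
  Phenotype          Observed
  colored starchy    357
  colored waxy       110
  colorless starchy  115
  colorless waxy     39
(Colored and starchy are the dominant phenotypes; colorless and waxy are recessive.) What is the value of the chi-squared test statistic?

A dihybrid F₂ with independent assortment and complete dominance at both loci gives a 9:3:3:1 phenotypic ratio.
Expected counts for N = 621 under a 9:3:3:1 ratio (total parts = 16):
  colored starchy: 621 × 9/16 = 349.3125
  colored waxy: 621 × 3/16 = 116.4375
  colorless starchy: 621 × 3/16 = 116.4375
  colorless waxy: 621 × 1/16 = 38.8125
χ² = Σ (O − E)² / E
  colored starchy: (357 − 349.3125)² / 349.3125 = 0.1692
  colored waxy: (110 − 116.4375)² / 116.4375 = 0.3559
  colorless starchy: (115 − 116.4375)² / 116.4375 = 0.0177
  colorless waxy: (39 − 38.8125)² / 38.8125 = 0.0009
χ² = 0.1692 + 0.3559 + 0.0177 + 0.0009 = 0.5437 ≈ 0.544

0.544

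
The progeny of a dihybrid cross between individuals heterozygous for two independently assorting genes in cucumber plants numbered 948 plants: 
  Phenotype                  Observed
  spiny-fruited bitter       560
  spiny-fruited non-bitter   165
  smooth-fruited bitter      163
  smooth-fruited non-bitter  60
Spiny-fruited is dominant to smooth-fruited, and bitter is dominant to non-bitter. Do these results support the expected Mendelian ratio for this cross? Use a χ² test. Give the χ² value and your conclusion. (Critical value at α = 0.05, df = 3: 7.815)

3.490; consistent

A dihybrid F₂ with independent assortment and complete dominance at both loci gives a 9:3:3:1 phenotypic ratio.
Expected counts for N = 948 under a 9:3:3:1 ratio (total parts = 16):
  spiny-fruited bitter: 948 × 9/16 = 533.25
  spiny-fruited non-bitter: 948 × 3/16 = 177.75
  smooth-fruited bitter: 948 × 3/16 = 177.75
  smooth-fruited non-bitter: 948 × 1/16 = 59.25
χ² = Σ (O − E)² / E
  spiny-fruited bitter: (560 − 533.25)² / 533.25 = 1.3419
  spiny-fruited non-bitter: (165 − 177.75)² / 177.75 = 0.9146
  smooth-fruited bitter: (163 − 177.75)² / 177.75 = 1.2240
  smooth-fruited non-bitter: (60 − 59.25)² / 59.25 = 0.0095
χ² = 1.3419 + 0.9146 + 1.2240 + 0.0095 = 3.490
Degrees of freedom = 4 − 1 = 3; critical value at α = 0.05 is 7.815.
Since 3.490 < 7.815, we fail to reject the null hypothesis — the data are consistent with the 9:3:3:1 ratio.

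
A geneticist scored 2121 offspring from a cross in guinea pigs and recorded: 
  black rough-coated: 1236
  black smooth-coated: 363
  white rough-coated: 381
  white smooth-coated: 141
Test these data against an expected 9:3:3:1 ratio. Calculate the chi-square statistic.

5.808

Expected counts for N = 2121 under a 9:3:3:1 ratio (total parts = 16):
  black rough-coated: 2121 × 9/16 = 1193.0625
  black smooth-coated: 2121 × 3/16 = 397.6875
  white rough-coated: 2121 × 3/16 = 397.6875
  white smooth-coated: 2121 × 1/16 = 132.5625
χ² = Σ (O − E)² / E
  black rough-coated: (1236 − 1193.0625)² / 1193.0625 = 1.5453
  black smooth-coated: (363 − 397.6875)² / 397.6875 = 3.0255
  white rough-coated: (381 − 397.6875)² / 397.6875 = 0.7002
  white smooth-coated: (141 − 132.5625)² / 132.5625 = 0.5370
χ² = 1.5453 + 3.0255 + 0.7002 + 0.5370 = 5.808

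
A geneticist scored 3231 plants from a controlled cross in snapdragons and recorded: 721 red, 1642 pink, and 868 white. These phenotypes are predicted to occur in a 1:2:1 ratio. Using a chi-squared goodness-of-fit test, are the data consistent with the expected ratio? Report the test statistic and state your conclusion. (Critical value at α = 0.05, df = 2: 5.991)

Total ratio parts = 4. Expected numbers out of 3231:
  red: 3231 × 1/4 = 807.75
  pink: 3231 × 2/4 = 1615.5
  white: 3231 × 1/4 = 807.75
χ² = Σ (O − E)² / E
  red: (721 − 807.75)² / 807.75 = 9.3167
  pink: (1642 − 1615.5)² / 1615.5 = 0.4347
  white: (868 − 807.75)² / 807.75 = 4.4940
χ² = 9.3167 + 0.4347 + 4.4940 = 14.2454 ≈ 14.245
Degrees of freedom = 3 − 1 = 2; critical value at α = 0.05 is 5.991.
Since 14.245 > 5.991, we reject the null hypothesis — the data do not fit the 1:2:1 ratio.

14.245; not consistent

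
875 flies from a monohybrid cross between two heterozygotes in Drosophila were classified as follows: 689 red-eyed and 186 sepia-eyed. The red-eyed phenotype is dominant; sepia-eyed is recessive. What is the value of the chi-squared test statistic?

6.538

For a monohybrid cross between heterozygotes with complete dominance, the expected phenotypic ratio is 3:1.
Expected counts for N = 875 under a 3:1 ratio (total parts = 4):
  red-eyed: 875 × 3/4 = 656.25
  sepia-eyed: 875 × 1/4 = 218.75
χ² = Σ (O − E)² / E
  red-eyed: (689 − 656.25)² / 656.25 = 1.6344
  sepia-eyed: (186 − 218.75)² / 218.75 = 4.9031
χ² = 1.6344 + 4.9031 = 6.5375 ≈ 6.538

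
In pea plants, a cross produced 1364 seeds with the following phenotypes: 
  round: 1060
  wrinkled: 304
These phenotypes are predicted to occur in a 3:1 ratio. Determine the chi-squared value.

5.353

Expected counts for N = 1364 under a 3:1 ratio (total parts = 4):
  round: 1364 × 3/4 = 1023
  wrinkled: 1364 × 1/4 = 341
χ² = Σ (O − E)² / E
  round: (1060 − 1023)² / 1023 = 1.3382
  wrinkled: (304 − 341)² / 341 = 4.0147
χ² = 1.3382 + 4.0147 = 5.3529 ≈ 5.353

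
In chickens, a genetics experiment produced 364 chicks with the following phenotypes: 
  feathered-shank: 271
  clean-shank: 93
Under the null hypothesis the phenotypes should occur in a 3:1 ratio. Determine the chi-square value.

0.059

Under the 3:1 hypothesis (Σ ratio = 4, N = 364):
  feathered-shank: 364 × 3/4 = 273
  clean-shank: 364 × 1/4 = 91
χ² = Σ (O − E)² / E
  feathered-shank: (271 − 273)² / 273 = 0.0147
  clean-shank: (93 − 91)² / 91 = 0.0440
χ² = 0.0147 + 0.0440 = 0.0587 ≈ 0.059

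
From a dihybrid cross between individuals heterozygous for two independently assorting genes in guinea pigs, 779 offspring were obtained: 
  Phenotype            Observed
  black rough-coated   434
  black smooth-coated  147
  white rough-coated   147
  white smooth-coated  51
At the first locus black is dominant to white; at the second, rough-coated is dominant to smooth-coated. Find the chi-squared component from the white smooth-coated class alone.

0.110

A dihybrid F₂ with independent assortment and complete dominance at both loci gives a 9:3:3:1 phenotypic ratio.
The 9:3:3:1 ratio has 16 parts, so with N = 779 the expected counts are:
  black rough-coated: 779 × 9/16 = 438.1875
  black smooth-coated: 779 × 3/16 = 146.0625
  white rough-coated: 779 × 3/16 = 146.0625
  white smooth-coated: 779 × 1/16 = 48.6875
Contribution of white smooth-coated: (51 − 48.6875)² / 48.6875 = 0.1098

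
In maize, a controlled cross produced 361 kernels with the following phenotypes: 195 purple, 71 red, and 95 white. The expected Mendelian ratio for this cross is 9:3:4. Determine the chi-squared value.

Total ratio parts = 16. Expected numbers out of 361:
  purple: 361 × 9/16 = 203.0625
  red: 361 × 3/16 = 67.6875
  white: 361 × 4/16 = 90.25
χ² = Σ (O − E)² / E
  purple: (195 − 203.0625)² / 203.0625 = 0.3201
  red: (71 − 67.6875)² / 67.6875 = 0.1621
  white: (95 − 90.25)² / 90.25 = 0.2500
χ² = 0.3201 + 0.1621 + 0.2500 = 0.7322 ≈ 0.732

0.732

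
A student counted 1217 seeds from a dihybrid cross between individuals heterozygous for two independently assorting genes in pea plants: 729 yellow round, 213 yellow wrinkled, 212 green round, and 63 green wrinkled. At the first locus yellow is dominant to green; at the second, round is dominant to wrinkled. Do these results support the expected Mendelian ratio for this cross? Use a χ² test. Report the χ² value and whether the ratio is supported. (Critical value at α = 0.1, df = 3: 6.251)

A dihybrid F₂ with independent assortment and complete dominance at both loci gives a 9:3:3:1 phenotypic ratio.
The 9:3:3:1 ratio has 16 parts, so with N = 1217 the expected counts are:
  yellow round: 1217 × 9/16 = 684.5625
  yellow wrinkled: 1217 × 3/16 = 228.1875
  green round: 1217 × 3/16 = 228.1875
  green wrinkled: 1217 × 1/16 = 76.0625
χ² = Σ (O − E)² / E
  yellow round: (729 − 684.5625)² / 684.5625 = 2.8846
  yellow wrinkled: (213 − 228.1875)² / 228.1875 = 1.0108
  green round: (212 − 228.1875)² / 228.1875 = 1.1483
  green wrinkled: (63 − 76.0625)² / 76.0625 = 2.2433
χ² = 2.8846 + 1.0108 + 1.1483 + 2.2433 = 7.287
Degrees of freedom = 4 − 1 = 3; critical value at α = 0.1 is 6.251.
Since 7.287 > 6.251, we reject the null hypothesis — the data do not fit the 9:3:3:1 ratio.

7.287; not consistent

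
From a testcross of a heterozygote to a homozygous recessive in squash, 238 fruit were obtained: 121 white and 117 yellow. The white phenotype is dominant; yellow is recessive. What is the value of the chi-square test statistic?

A testcross of a heterozygote (Aa × aa) gives a 1:1 phenotypic ratio.
Under the 1:1 hypothesis (Σ ratio = 2, N = 238):
  white: 238 × 1/2 = 119
  yellow: 238 × 1/2 = 119
χ² = Σ (O − E)² / E
  white: (121 − 119)² / 119 = 0.0336
  yellow: (117 − 119)² / 119 = 0.0336
χ² = 0.0336 + 0.0336 = 0.0672 ≈ 0.067

0.067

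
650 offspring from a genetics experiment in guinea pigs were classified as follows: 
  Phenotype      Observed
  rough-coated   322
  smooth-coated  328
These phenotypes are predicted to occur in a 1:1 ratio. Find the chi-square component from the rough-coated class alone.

0.028

The 1:1 ratio has 2 parts, so with N = 650 the expected counts are:
  rough-coated: 650 × 1/2 = 325
  smooth-coated: 650 × 1/2 = 325
Contribution of rough-coated: (322 − 325)² / 325 = 0.0277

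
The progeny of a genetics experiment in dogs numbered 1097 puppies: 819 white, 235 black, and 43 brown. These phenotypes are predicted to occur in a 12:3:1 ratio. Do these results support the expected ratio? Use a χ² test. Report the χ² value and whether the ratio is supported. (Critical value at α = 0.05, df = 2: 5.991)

13.725; not consistent

Expected counts for N = 1097 under a 12:3:1 ratio (total parts = 16):
  white: 1097 × 12/16 = 822.75
  black: 1097 × 3/16 = 205.6875
  brown: 1097 × 1/16 = 68.5625
χ² = Σ (O − E)² / E
  white: (819 − 822.75)² / 822.75 = 0.0171
  black: (235 − 205.6875)² / 205.6875 = 4.1773
  brown: (43 − 68.5625)² / 68.5625 = 9.5306
χ² = 0.0171 + 4.1773 + 9.5306 = 13.725
Degrees of freedom = 3 − 1 = 2; critical value at α = 0.05 is 5.991.
Since 13.725 > 5.991, we reject the null hypothesis — the data do not fit the 12:3:1 ratio.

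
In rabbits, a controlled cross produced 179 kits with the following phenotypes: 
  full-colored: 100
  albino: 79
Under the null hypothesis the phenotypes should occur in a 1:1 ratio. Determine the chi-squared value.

2.464

The 1:1 ratio has 2 parts, so with N = 179 the expected counts are:
  full-colored: 179 × 1/2 = 89.5
  albino: 179 × 1/2 = 89.5
χ² = Σ (O − E)² / E
  full-colored: (100 − 89.5)² / 89.5 = 1.2318
  albino: (79 − 89.5)² / 89.5 = 1.2318
χ² = 1.2318 + 1.2318 = 2.4636 ≈ 2.464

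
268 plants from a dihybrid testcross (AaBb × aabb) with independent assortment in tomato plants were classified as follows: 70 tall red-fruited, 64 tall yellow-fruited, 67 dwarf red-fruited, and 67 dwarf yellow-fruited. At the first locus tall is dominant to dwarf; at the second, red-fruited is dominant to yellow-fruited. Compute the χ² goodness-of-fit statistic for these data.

A dihybrid testcross with independent assortment gives a 1:1:1:1 ratio.
Expected counts for N = 268 under a 1:1:1:1 ratio (total parts = 4):
  tall red-fruited: 268 × 1/4 = 67
  tall yellow-fruited: 268 × 1/4 = 67
  dwarf red-fruited: 268 × 1/4 = 67
  dwarf yellow-fruited: 268 × 1/4 = 67
χ² = Σ (O − E)² / E
  tall red-fruited: (70 − 67)² / 67 = 0.1343
  tall yellow-fruited: (64 − 67)² / 67 = 0.1343
  dwarf red-fruited: (67 − 67)² / 67 = 0.0000
  dwarf yellow-fruited: (67 − 67)² / 67 = 0.0000
χ² = 0.1343 + 0.1343 + 0.0000 + 0.0000 = 0.2686 ≈ 0.269

0.269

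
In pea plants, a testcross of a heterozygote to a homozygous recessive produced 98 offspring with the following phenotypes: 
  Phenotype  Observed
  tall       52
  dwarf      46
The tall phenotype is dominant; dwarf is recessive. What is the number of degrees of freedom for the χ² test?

A testcross of a heterozygote (Aa × aa) gives a 1:1 phenotypic ratio.
A goodness-of-fit test with 2 phenotype classes has df = 2 − 1 = 1.

1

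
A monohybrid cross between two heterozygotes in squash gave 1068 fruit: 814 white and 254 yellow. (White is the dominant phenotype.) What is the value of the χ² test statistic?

For a monohybrid cross between heterozygotes with complete dominance, the expected phenotypic ratio is 3:1.
Under the 3:1 hypothesis (Σ ratio = 4, N = 1068):
  white: 1068 × 3/4 = 801
  yellow: 1068 × 1/4 = 267
χ² = Σ (O − E)² / E
  white: (814 − 801)² / 801 = 0.2110
  yellow: (254 − 267)² / 267 = 0.6330
χ² = 0.2110 + 0.6330 = 0.844

0.844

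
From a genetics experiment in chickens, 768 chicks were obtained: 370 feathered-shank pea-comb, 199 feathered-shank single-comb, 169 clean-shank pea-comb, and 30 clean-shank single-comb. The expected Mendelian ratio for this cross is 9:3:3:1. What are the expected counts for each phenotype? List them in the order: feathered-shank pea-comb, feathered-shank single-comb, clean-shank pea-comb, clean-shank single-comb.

Under the 9:3:3:1 hypothesis (Σ ratio = 16, N = 768):
  feathered-shank pea-comb: 768 × 9/16 = 432
  feathered-shank single-comb: 768 × 3/16 = 144
  clean-shank pea-comb: 768 × 3/16 = 144
  clean-shank single-comb: 768 × 1/16 = 48

432, 144, 144, 48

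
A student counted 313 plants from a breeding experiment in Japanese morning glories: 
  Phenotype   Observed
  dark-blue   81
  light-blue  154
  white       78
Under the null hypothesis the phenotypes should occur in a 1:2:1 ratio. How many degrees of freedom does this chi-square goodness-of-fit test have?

2

A goodness-of-fit test with 3 phenotype classes has df = 3 − 1 = 2.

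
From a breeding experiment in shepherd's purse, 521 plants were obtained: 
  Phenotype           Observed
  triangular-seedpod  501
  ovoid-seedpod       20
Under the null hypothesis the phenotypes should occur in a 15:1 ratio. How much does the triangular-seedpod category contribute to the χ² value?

0.323

Total ratio parts = 16. Expected numbers out of 521:
  triangular-seedpod: 521 × 15/16 = 488.4375
  ovoid-seedpod: 521 × 1/16 = 32.5625
Contribution of triangular-seedpod: (501 − 488.4375)² / 488.4375 = 0.3231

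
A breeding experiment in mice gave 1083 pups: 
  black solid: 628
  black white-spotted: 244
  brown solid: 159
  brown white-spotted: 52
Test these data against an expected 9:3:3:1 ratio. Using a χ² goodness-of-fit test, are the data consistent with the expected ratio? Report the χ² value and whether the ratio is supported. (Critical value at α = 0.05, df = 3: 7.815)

22.031; not consistent

The 9:3:3:1 ratio has 16 parts, so with N = 1083 the expected counts are:
  black solid: 1083 × 9/16 = 609.1875
  black white-spotted: 1083 × 3/16 = 203.0625
  brown solid: 1083 × 3/16 = 203.0625
  brown white-spotted: 1083 × 1/16 = 67.6875
χ² = Σ (O − E)² / E
  black solid: (628 − 609.1875)² / 609.1875 = 0.5810
  black white-spotted: (244 − 203.0625)² / 203.0625 = 8.2530
  brown solid: (159 − 203.0625)² / 203.0625 = 9.5611
  brown white-spotted: (52 − 67.6875)² / 67.6875 = 3.6358
χ² = 0.5810 + 8.2530 + 9.5611 + 3.6358 = 22.0309 ≈ 22.031
Degrees of freedom = 4 − 1 = 3; critical value at α = 0.05 is 7.815.
Since 22.031 > 7.815, we reject the null hypothesis — the data do not fit the 9:3:3:1 ratio.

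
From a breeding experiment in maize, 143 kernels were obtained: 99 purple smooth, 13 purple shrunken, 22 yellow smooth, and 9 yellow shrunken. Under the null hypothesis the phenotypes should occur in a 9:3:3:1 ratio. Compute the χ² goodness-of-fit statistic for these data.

Under the 9:3:3:1 hypothesis (Σ ratio = 16, N = 143):
  purple smooth: 143 × 9/16 = 80.4375
  purple shrunken: 143 × 3/16 = 26.8125
  yellow smooth: 143 × 3/16 = 26.8125
  yellow shrunken: 143 × 1/16 = 8.9375
χ² = Σ (O − E)² / E
  purple smooth: (99 − 80.4375)² / 80.4375 = 4.2837
  purple shrunken: (13 − 26.8125)² / 26.8125 = 7.1155
  yellow smooth: (22 − 26.8125)² / 26.8125 = 0.8638
  yellow shrunken: (9 − 8.9375)² / 8.9375 = 0.0004
χ² = 4.2837 + 7.1155 + 0.8638 + 0.0004 = 12.2634 ≈ 12.263

12.263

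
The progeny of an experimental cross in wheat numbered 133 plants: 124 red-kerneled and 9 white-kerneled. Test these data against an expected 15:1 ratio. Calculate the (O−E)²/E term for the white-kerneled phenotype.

Expected counts for N = 133 under a 15:1 ratio (total parts = 16):
  red-kerneled: 133 × 15/16 = 124.6875
  white-kerneled: 133 × 1/16 = 8.3125
Contribution of white-kerneled: (9 − 8.3125)² / 8.3125 = 0.0569

0.057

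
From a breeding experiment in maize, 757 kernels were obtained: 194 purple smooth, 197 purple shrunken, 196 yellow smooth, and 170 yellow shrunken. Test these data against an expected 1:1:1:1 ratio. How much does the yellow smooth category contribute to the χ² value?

0.241

Expected counts for N = 757 under a 1:1:1:1 ratio (total parts = 4):
  purple smooth: 757 × 1/4 = 189.25
  purple shrunken: 757 × 1/4 = 189.25
  yellow smooth: 757 × 1/4 = 189.25
  yellow shrunken: 757 × 1/4 = 189.25
Contribution of yellow smooth: (196 − 189.25)² / 189.25 = 0.2408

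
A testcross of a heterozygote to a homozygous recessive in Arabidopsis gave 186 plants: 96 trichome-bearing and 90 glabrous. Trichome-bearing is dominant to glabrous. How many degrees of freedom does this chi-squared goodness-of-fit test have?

A testcross of a heterozygote (Aa × aa) gives a 1:1 phenotypic ratio.
A goodness-of-fit test with 2 phenotype classes has df = 2 − 1 = 1.

1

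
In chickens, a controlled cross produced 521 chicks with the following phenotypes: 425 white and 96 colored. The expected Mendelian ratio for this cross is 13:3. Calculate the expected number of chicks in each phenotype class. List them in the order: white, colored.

Total ratio parts = 16. Expected numbers out of 521:
  white: 521 × 13/16 = 423.3125
  colored: 521 × 3/16 = 97.6875

423.3125, 97.6875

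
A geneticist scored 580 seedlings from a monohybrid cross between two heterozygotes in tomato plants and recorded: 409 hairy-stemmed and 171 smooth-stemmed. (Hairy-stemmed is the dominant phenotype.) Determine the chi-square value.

6.216

For a monohybrid cross between heterozygotes with complete dominance, the expected phenotypic ratio is 3:1.
The 3:1 ratio has 4 parts, so with N = 580 the expected counts are:
  hairy-stemmed: 580 × 3/4 = 435
  smooth-stemmed: 580 × 1/4 = 145
χ² = Σ (O − E)² / E
  hairy-stemmed: (409 − 435)² / 435 = 1.5540
  smooth-stemmed: (171 − 145)² / 145 = 4.6621
χ² = 1.5540 + 4.6621 = 6.2161 ≈ 6.216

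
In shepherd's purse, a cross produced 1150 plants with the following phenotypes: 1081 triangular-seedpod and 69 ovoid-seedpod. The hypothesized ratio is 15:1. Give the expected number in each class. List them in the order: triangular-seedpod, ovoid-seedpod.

1078.125, 71.875

Expected counts for N = 1150 under a 15:1 ratio (total parts = 16):
  triangular-seedpod: 1150 × 15/16 = 1078.125
  ovoid-seedpod: 1150 × 1/16 = 71.875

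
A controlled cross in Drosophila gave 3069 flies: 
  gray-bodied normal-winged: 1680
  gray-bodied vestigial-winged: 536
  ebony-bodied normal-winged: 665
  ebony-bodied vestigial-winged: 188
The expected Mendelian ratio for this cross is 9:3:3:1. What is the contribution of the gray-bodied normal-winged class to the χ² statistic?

1.242

Total ratio parts = 16. Expected numbers out of 3069:
  gray-bodied normal-winged: 3069 × 9/16 = 1726.3125
  gray-bodied vestigial-winged: 3069 × 3/16 = 575.4375
  ebony-bodied normal-winged: 3069 × 3/16 = 575.4375
  ebony-bodied vestigial-winged: 3069 × 1/16 = 191.8125
Contribution of gray-bodied normal-winged: (1680 − 1726.3125)² / 1726.3125 = 1.2424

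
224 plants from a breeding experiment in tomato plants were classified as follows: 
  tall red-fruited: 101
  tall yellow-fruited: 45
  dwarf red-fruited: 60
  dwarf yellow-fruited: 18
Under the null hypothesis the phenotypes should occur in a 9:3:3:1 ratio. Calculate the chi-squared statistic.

14.032

Expected counts for N = 224 under a 9:3:3:1 ratio (total parts = 16):
  tall red-fruited: 224 × 9/16 = 126
  tall yellow-fruited: 224 × 3/16 = 42
  dwarf red-fruited: 224 × 3/16 = 42
  dwarf yellow-fruited: 224 × 1/16 = 14
χ² = Σ (O − E)² / E
  tall red-fruited: (101 − 126)² / 126 = 4.9603
  tall yellow-fruited: (45 − 42)² / 42 = 0.2143
  dwarf red-fruited: (60 − 42)² / 42 = 7.7143
  dwarf yellow-fruited: (18 − 14)² / 14 = 1.1429
χ² = 4.9603 + 0.2143 + 7.7143 + 1.1429 = 14.0318 ≈ 14.032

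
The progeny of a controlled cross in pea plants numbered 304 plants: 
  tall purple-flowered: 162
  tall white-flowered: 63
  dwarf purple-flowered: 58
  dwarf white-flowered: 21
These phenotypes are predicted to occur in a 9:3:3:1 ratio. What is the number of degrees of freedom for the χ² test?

3

A goodness-of-fit test with 4 phenotype classes has df = 4 − 1 = 3.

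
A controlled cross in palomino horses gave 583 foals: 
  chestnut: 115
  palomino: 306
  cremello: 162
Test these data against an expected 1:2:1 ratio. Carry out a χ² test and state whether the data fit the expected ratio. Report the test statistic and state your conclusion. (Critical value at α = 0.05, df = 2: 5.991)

The 1:2:1 ratio has 4 parts, so with N = 583 the expected counts are:
  chestnut: 583 × 1/4 = 145.75
  palomino: 583 × 2/4 = 291.5
  cremello: 583 × 1/4 = 145.75
χ² = Σ (O − E)² / E
  chestnut: (115 − 145.75)² / 145.75 = 6.4876
  palomino: (306 − 291.5)² / 291.5 = 0.7213
  cremello: (162 − 145.75)² / 145.75 = 1.8117
χ² = 6.4876 + 0.7213 + 1.8117 = 9.0206 ≈ 9.021
Degrees of freedom = 3 − 1 = 2; critical value at α = 0.05 is 5.991.
Since 9.021 > 5.991, we reject the null hypothesis — the data do not fit the 1:2:1 ratio.

9.021; not consistent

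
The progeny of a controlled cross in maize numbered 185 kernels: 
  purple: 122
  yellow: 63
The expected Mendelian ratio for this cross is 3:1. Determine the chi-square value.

Total ratio parts = 4. Expected numbers out of 185:
  purple: 185 × 3/4 = 138.75
  yellow: 185 × 1/4 = 46.25
χ² = Σ (O − E)² / E
  purple: (122 − 138.75)² / 138.75 = 2.0221
  yellow: (63 − 46.25)² / 46.25 = 6.0662
χ² = 2.0221 + 6.0662 = 8.0883 ≈ 8.088

8.088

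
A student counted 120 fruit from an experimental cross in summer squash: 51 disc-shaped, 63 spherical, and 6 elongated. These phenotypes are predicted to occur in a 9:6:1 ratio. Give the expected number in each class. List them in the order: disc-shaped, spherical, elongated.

67.5, 45, 7.5

Expected counts for N = 120 under a 9:6:1 ratio (total parts = 16):
  disc-shaped: 120 × 9/16 = 67.5
  spherical: 120 × 6/16 = 45
  elongated: 120 × 1/16 = 7.5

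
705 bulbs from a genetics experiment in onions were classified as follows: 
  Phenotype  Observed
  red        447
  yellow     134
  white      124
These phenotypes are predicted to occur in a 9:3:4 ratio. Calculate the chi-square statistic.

Under the 9:3:4 hypothesis (Σ ratio = 16, N = 705):
  red: 705 × 9/16 = 396.5625
  yellow: 705 × 3/16 = 132.1875
  white: 705 × 4/16 = 176.25
χ² = Σ (O − E)² / E
  red: (447 − 396.5625)² / 396.5625 = 6.4150
  yellow: (134 − 132.1875)² / 132.1875 = 0.0249
  white: (124 − 176.25)² / 176.25 = 15.4897
χ² = 6.4150 + 0.0249 + 15.4897 = 21.9296 ≈ 21.930

21.930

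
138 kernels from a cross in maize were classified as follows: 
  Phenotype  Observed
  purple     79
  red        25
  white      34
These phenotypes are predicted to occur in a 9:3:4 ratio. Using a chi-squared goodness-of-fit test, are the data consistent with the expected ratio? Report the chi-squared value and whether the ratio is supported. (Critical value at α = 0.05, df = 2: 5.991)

Under the 9:3:4 hypothesis (Σ ratio = 16, N = 138):
  purple: 138 × 9/16 = 77.625
  red: 138 × 3/16 = 25.875
  white: 138 × 4/16 = 34.5
χ² = Σ (O − E)² / E
  purple: (79 − 77.625)² / 77.625 = 0.0244
  red: (25 − 25.875)² / 25.875 = 0.0296
  white: (34 − 34.5)² / 34.5 = 0.0072
χ² = 0.0244 + 0.0296 + 0.0072 = 0.0612 ≈ 0.061
Degrees of freedom = 3 − 1 = 2; critical value at α = 0.05 is 5.991.
Since 0.061 < 5.991, we fail to reject the null hypothesis — the data are consistent with the 9:3:4 ratio.

0.061; consistent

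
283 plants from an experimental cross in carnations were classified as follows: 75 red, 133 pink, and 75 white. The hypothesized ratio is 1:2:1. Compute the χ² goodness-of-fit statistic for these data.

Total ratio parts = 4. Expected numbers out of 283:
  red: 283 × 1/4 = 70.75
  pink: 283 × 2/4 = 141.5
  white: 283 × 1/4 = 70.75
χ² = Σ (O − E)² / E
  red: (75 − 70.75)² / 70.75 = 0.2553
  pink: (133 − 141.5)² / 141.5 = 0.5106
  white: (75 − 70.75)² / 70.75 = 0.2553
χ² = 0.2553 + 0.5106 + 0.2553 = 1.0212 ≈ 1.021

1.021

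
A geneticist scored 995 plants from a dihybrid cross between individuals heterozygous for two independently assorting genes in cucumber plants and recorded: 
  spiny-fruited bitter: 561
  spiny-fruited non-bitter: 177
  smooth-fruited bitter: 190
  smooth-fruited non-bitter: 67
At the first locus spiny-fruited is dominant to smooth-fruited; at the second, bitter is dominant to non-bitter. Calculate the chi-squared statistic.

A dihybrid F₂ with independent assortment and complete dominance at both loci gives a 9:3:3:1 phenotypic ratio.
Total ratio parts = 16. Expected numbers out of 995:
  spiny-fruited bitter: 995 × 9/16 = 559.6875
  spiny-fruited non-bitter: 995 × 3/16 = 186.5625
  smooth-fruited bitter: 995 × 3/16 = 186.5625
  smooth-fruited non-bitter: 995 × 1/16 = 62.1875
χ² = Σ (O − E)² / E
  spiny-fruited bitter: (561 − 559.6875)² / 559.6875 = 0.0031
  spiny-fruited non-bitter: (177 − 186.5625)² / 186.5625 = 0.4901
  smooth-fruited bitter: (190 − 186.5625)² / 186.5625 = 0.0633
  smooth-fruited non-bitter: (67 − 62.1875)² / 62.1875 = 0.3724
χ² = 0.0031 + 0.4901 + 0.0633 + 0.3724 = 0.9289 ≈ 0.929

0.929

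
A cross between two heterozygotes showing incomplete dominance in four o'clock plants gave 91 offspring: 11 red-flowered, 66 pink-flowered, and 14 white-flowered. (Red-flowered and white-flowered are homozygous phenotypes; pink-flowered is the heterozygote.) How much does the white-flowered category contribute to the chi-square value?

With incomplete dominance, a heterozygote × heterozygote cross gives a 1:2:1 phenotypic ratio.
Total ratio parts = 4. Expected numbers out of 91:
  red-flowered: 91 × 1/4 = 22.75
  pink-flowered: 91 × 2/4 = 45.5
  white-flowered: 91 × 1/4 = 22.75
Contribution of white-flowered: (14 − 22.75)² / 22.75 = 3.3654

3.365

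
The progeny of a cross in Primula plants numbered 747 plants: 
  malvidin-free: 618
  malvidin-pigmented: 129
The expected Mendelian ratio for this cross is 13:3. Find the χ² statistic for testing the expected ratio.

1.075

Total ratio parts = 16. Expected numbers out of 747:
  malvidin-free: 747 × 13/16 = 606.9375
  malvidin-pigmented: 747 × 3/16 = 140.0625
χ² = Σ (O − E)² / E
  malvidin-free: (618 − 606.9375)² / 606.9375 = 0.2016
  malvidin-pigmented: (129 − 140.0625)² / 140.0625 = 0.8737
χ² = 0.2016 + 0.8737 = 1.0753 ≈ 1.075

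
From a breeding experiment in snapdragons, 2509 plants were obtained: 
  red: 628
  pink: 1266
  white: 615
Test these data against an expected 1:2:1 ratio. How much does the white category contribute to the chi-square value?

0.239

Under the 1:2:1 hypothesis (Σ ratio = 4, N = 2509):
  red: 2509 × 1/4 = 627.25
  pink: 2509 × 2/4 = 1254.5
  white: 2509 × 1/4 = 627.25
Contribution of white: (615 − 627.25)² / 627.25 = 0.2392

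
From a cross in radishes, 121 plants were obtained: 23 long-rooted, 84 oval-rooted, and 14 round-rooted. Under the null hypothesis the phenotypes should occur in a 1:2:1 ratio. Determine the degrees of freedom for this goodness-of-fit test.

2

A goodness-of-fit test with 3 phenotype classes has df = 3 − 1 = 2.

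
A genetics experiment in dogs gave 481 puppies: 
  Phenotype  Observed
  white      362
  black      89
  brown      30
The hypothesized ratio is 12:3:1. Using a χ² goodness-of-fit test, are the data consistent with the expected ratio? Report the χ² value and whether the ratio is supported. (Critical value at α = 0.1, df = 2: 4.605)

Under the 12:3:1 hypothesis (Σ ratio = 16, N = 481):
  white: 481 × 12/16 = 360.75
  black: 481 × 3/16 = 90.1875
  brown: 481 × 1/16 = 30.0625
χ² = Σ (O − E)² / E
  white: (362 − 360.75)² / 360.75 = 0.0043
  black: (89 − 90.1875)² / 90.1875 = 0.0156
  brown: (30 − 30.0625)² / 30.0625 = 0.0001
χ² = 0.0043 + 0.0156 + 0.0001 = 0.020
Degrees of freedom = 3 − 1 = 2; critical value at α = 0.1 is 4.605.
Since 0.020 < 4.605, we fail to reject the null hypothesis — the data are consistent with the 12:3:1 ratio.

0.020; consistent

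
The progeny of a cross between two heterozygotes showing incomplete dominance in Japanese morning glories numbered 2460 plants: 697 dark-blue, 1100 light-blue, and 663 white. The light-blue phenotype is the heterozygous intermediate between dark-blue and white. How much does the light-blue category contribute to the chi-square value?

With incomplete dominance, a heterozygote × heterozygote cross gives a 1:2:1 phenotypic ratio.
Under the 1:2:1 hypothesis (Σ ratio = 4, N = 2460):
  dark-blue: 2460 × 1/4 = 615
  light-blue: 2460 × 2/4 = 1230
  white: 2460 × 1/4 = 615
Contribution of light-blue: (1100 − 1230)² / 1230 = 13.7398

13.740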